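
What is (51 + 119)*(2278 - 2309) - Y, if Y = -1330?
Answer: -3940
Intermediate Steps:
(51 + 119)*(2278 - 2309) - Y = (51 + 119)*(2278 - 2309) - 1*(-1330) = 170*(-31) + 1330 = -5270 + 1330 = -3940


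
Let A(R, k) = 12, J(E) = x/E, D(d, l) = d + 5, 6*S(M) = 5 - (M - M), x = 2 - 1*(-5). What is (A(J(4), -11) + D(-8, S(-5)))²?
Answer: 81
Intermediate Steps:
x = 7 (x = 2 + 5 = 7)
S(M) = ⅚ (S(M) = (5 - (M - M))/6 = (5 - 1*0)/6 = (5 + 0)/6 = (⅙)*5 = ⅚)
D(d, l) = 5 + d
J(E) = 7/E
(A(J(4), -11) + D(-8, S(-5)))² = (12 + (5 - 8))² = (12 - 3)² = 9² = 81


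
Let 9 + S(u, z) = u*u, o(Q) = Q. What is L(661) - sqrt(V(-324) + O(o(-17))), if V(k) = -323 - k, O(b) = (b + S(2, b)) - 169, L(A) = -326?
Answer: -326 - I*sqrt(190) ≈ -326.0 - 13.784*I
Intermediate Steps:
S(u, z) = -9 + u**2 (S(u, z) = -9 + u*u = -9 + u**2)
O(b) = -174 + b (O(b) = (b + (-9 + 2**2)) - 169 = (b + (-9 + 4)) - 169 = (b - 5) - 169 = (-5 + b) - 169 = -174 + b)
L(661) - sqrt(V(-324) + O(o(-17))) = -326 - sqrt((-323 - 1*(-324)) + (-174 - 17)) = -326 - sqrt((-323 + 324) - 191) = -326 - sqrt(1 - 191) = -326 - sqrt(-190) = -326 - I*sqrt(190)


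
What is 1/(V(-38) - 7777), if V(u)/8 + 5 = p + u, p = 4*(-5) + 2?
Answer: -1/8265 ≈ -0.00012099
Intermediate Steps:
p = -18 (p = -20 + 2 = -18)
V(u) = -184 + 8*u (V(u) = -40 + 8*(-18 + u) = -40 + (-144 + 8*u) = -184 + 8*u)
1/(V(-38) - 7777) = 1/((-184 + 8*(-38)) - 7777) = 1/((-184 - 304) - 7777) = 1/(-488 - 7777) = 1/(-8265) = -1/8265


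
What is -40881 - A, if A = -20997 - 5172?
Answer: -14712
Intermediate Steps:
A = -26169
-40881 - A = -40881 - 1*(-26169) = -40881 + 26169 = -14712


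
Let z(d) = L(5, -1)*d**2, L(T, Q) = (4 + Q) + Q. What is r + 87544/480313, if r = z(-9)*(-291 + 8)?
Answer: -22020342254/480313 ≈ -45846.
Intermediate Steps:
L(T, Q) = 4 + 2*Q
z(d) = 2*d**2 (z(d) = (4 + 2*(-1))*d**2 = (4 - 2)*d**2 = 2*d**2)
r = -45846 (r = (2*(-9)**2)*(-291 + 8) = (2*81)*(-283) = 162*(-283) = -45846)
r + 87544/480313 = -45846 + 87544/480313 = -22020342254/480313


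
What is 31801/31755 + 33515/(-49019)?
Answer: 494584394/1556598345 ≈ 0.31773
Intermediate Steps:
31801/31755 + 33515/(-49019) = 31801*(1/31755) + 33515*(-1/49019) = 31801/31755 - 33515/49019 = 494584394/1556598345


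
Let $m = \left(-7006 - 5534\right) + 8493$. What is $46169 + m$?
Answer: $42122$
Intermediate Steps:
$m = -4047$ ($m = \left(-7006 - 5534\right) + 8493 = -12540 + 8493 = -4047$)
$46169 + m = 46169 - 4047 = 42122$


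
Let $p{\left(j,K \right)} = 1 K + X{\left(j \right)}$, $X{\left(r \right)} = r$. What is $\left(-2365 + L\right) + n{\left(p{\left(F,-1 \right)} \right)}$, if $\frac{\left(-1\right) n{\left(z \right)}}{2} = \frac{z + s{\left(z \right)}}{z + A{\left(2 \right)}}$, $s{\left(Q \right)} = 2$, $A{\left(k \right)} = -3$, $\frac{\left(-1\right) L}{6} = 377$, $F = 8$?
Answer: $- \frac{9263}{2} \approx -4631.5$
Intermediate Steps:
$p{\left(j,K \right)} = K + j$ ($p{\left(j,K \right)} = 1 K + j = K + j$)
$L = -2262$ ($L = \left(-6\right) 377 = -2262$)
$n{\left(z \right)} = - \frac{2 \left(2 + z\right)}{-3 + z}$ ($n{\left(z \right)} = - 2 \frac{z + 2}{z - 3} = - 2 \frac{2 + z}{-3 + z} = - \frac{2 \left(2 + z\right)}{-3 + z}$)
$\left(-2365 + L\right) + n{\left(p{\left(F,-1 \right)} \right)} = \left(-2365 - 2262\right) + \frac{2 \left(-2 - \left(-1 + 8\right)\right)}{-3 + \left(-1 + 8\right)} = -4627 + \frac{2 \left(-2 - 7\right)}{-3 + 7} = -4627 + \frac{2 \left(-2 - 7\right)}{4} = -4627 + 2 \cdot \frac{1}{4} \left(-9\right) = -4627 - \frac{9}{2} = - \frac{9263}{2}$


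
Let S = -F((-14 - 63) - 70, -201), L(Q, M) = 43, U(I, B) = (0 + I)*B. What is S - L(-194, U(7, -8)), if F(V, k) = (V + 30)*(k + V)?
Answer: -40759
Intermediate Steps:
U(I, B) = B*I (U(I, B) = I*B = B*I)
F(V, k) = (30 + V)*(V + k)
S = -40716 (S = -(((-14 - 63) - 70)² + 30*((-14 - 63) - 70) + 30*(-201) + ((-14 - 63) - 70)*(-201)) = -((-77 - 70)² + 30*(-77 - 70) - 6030 + (-77 - 70)*(-201)) = -((-147)² + 30*(-147) - 6030 - 147*(-201)) = -(21609 - 4410 - 6030 + 29547) = -1*40716 = -40716)
S - L(-194, U(7, -8)) = -40716 - 1*43 = -40716 - 43 = -40759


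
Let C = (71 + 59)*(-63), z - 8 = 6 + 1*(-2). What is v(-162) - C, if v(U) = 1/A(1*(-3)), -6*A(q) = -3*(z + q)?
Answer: 73712/9 ≈ 8190.2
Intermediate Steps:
z = 12 (z = 8 + (6 + 1*(-2)) = 8 + (6 - 2) = 8 + 4 = 12)
A(q) = 6 + q/2 (A(q) = -(-1)*(12 + q)/2 = -(-36 - 3*q)/6 = 6 + q/2)
C = -8190 (C = 130*(-63) = -8190)
v(U) = 2/9 (v(U) = 1/(6 + (1*(-3))/2) = 1/(6 + (½)*(-3)) = 1/(6 - 3/2) = 1/(9/2) = 2/9)
v(-162) - C = 2/9 - 1*(-8190) = 2/9 + 8190 = 73712/9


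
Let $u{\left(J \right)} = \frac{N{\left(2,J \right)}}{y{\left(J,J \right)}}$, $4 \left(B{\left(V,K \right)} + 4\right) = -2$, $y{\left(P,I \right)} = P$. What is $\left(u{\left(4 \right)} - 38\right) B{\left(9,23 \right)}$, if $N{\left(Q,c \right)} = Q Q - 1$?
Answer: $\frac{1341}{8} \approx 167.63$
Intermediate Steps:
$N{\left(Q,c \right)} = -1 + Q^{2}$ ($N{\left(Q,c \right)} = Q^{2} - 1 = -1 + Q^{2}$)
$B{\left(V,K \right)} = - \frac{9}{2}$ ($B{\left(V,K \right)} = -4 + \frac{1}{4} \left(-2\right) = -4 - \frac{1}{2} = - \frac{9}{2}$)
$u{\left(J \right)} = \frac{3}{J}$ ($u{\left(J \right)} = \frac{-1 + 2^{2}}{J} = \frac{-1 + 4}{J} = \frac{3}{J}$)
$\left(u{\left(4 \right)} - 38\right) B{\left(9,23 \right)} = \left(\frac{3}{4} - 38\right) \left(- \frac{9}{2}\right) = \left(- \frac{149}{4}\right) \left(- \frac{9}{2}\right) = \frac{1341}{8}$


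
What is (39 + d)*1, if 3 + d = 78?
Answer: 114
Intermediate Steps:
d = 75 (d = -3 + 78 = 75)
(39 + d)*1 = (39 + 75)*1 = 114*1 = 114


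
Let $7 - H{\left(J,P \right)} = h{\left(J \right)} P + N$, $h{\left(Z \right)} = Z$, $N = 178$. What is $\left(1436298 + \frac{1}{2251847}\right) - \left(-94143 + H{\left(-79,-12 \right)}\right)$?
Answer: $\frac{3448838791321}{2251847} \approx 1.5316 \cdot 10^{6}$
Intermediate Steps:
$H{\left(J,P \right)} = -171 - J P$ ($H{\left(J,P \right)} = 7 - \left(J P + 178\right) = 7 - \left(178 + J P\right) = -171 - J P$)
$\left(1436298 + \frac{1}{2251847}\right) - \left(-94143 + H{\left(-79,-12 \right)}\right) = \left(1436298 + \frac{1}{2251847}\right) - \left(-94314 - \left(-79\right) \left(-12\right)\right) = \left(1436298 + \frac{1}{2251847}\right) + \left(\left(-394731 + 488874\right) - \left(-171 - 948\right)\right) = \frac{3234323342407}{2251847} + \left(94143 - -1119\right) = \frac{3234323342407}{2251847} + \left(94143 + 1119\right) = \frac{3234323342407}{2251847} + 95262 = \frac{3448838791321}{2251847}$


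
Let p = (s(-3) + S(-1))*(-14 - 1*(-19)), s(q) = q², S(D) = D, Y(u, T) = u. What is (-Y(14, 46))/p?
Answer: -7/20 ≈ -0.35000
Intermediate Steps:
p = 40 (p = ((-3)² - 1)*(-14 - 1*(-19)) = (9 - 1)*(-14 + 19) = 8*5 = 40)
(-Y(14, 46))/p = -1*14/40 = -14*1/40 = -7/20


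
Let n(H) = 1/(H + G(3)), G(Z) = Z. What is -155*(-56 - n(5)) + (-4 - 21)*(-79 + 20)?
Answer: 81395/8 ≈ 10174.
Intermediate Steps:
n(H) = 1/(3 + H) (n(H) = 1/(H + 3) = 1/(3 + H))
-155*(-56 - n(5)) + (-4 - 21)*(-79 + 20) = -155*(-56 - 1/(3 + 5)) + (-4 - 21)*(-79 + 20) = -155*(-56 - 1/8) - 25*(-59) = -155*(-56 - 1*⅛) + 1475 = -155*(-56 - ⅛) + 1475 = -155*(-449/8) + 1475 = 69595/8 + 1475 = 81395/8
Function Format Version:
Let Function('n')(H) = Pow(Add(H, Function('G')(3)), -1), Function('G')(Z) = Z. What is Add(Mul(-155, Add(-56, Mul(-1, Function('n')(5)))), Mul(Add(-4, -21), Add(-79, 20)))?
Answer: Rational(81395, 8) ≈ 10174.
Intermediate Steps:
Function('n')(H) = Pow(Add(3, H), -1) (Function('n')(H) = Pow(Add(H, 3), -1) = Pow(Add(3, H), -1))
Add(Mul(-155, Add(-56, Mul(-1, Function('n')(5)))), Mul(Add(-4, -21), Add(-79, 20))) = Add(Mul(-155, Add(-56, Mul(-1, Pow(Add(3, 5), -1)))), Mul(Add(-4, -21), Add(-79, 20))) = Add(Mul(-155, Add(-56, Mul(-1, Pow(8, -1)))), Mul(-25, -59)) = Add(Mul(-155, Add(-56, Mul(-1, Rational(1, 8)))), 1475) = Add(Mul(-155, Add(-56, Rational(-1, 8))), 1475) = Add(Mul(-155, Rational(-449, 8)), 1475) = Add(Rational(69595, 8), 1475) = Rational(81395, 8)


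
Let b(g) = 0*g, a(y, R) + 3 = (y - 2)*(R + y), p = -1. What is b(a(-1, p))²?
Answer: 0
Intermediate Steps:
a(y, R) = -3 + (-2 + y)*(R + y) (a(y, R) = -3 + (y - 2)*(R + y) = -3 + (-2 + y)*(R + y))
b(g) = 0
b(a(-1, p))² = 0² = 0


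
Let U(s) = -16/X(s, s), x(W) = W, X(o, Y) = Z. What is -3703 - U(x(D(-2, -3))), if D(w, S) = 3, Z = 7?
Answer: -25905/7 ≈ -3700.7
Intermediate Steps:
X(o, Y) = 7
U(s) = -16/7
-3703 - U(x(D(-2, -3))) = -3703 - 1*(-16/7) = -3703 + 16/7 = -25905/7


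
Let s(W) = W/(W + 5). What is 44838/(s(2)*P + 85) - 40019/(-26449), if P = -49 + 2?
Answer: 2773830451/4416983 ≈ 627.99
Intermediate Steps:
s(W) = W/(5 + W)
P = -47
44838/(s(2)*P + 85) - 40019/(-26449) = 44838/((2/(5 + 2))*(-47) + 85) - 40019/(-26449) = 44838/((2/7)*(-47) + 85) - 40019*(-1/26449) = 44838/((2*(1/7))*(-47) + 85) + 40019/26449 = 44838/((2/7)*(-47) + 85) + 40019/26449 = 44838/(-94/7 + 85) + 40019/26449 = 44838/(501/7) + 40019/26449 = 44838*(7/501) + 40019/26449 = 104622/167 + 40019/26449 = 2773830451/4416983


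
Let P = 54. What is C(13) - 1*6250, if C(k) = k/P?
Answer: -337487/54 ≈ -6249.8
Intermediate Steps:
C(k) = k/54
C(13) - 1*6250 = (1/54)*13 - 1*6250 = 13/54 - 6250 = -337487/54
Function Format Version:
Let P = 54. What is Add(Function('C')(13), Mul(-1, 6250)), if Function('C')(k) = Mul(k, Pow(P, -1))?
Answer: Rational(-337487, 54) ≈ -6249.8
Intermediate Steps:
Function('C')(k) = Mul(Rational(1, 54), k) (Function('C')(k) = Mul(k, Pow(54, -1)) = Mul(k, Rational(1, 54)) = Mul(Rational(1, 54), k))
Add(Function('C')(13), Mul(-1, 6250)) = Add(Mul(Rational(1, 54), 13), Mul(-1, 6250)) = Add(Rational(13, 54), -6250) = Rational(-337487, 54)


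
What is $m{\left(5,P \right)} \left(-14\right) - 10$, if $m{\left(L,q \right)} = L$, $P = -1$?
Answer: $-80$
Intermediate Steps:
$m{\left(5,P \right)} \left(-14\right) - 10 = 5 \left(-14\right) - 10 = -70 - 10 = -80$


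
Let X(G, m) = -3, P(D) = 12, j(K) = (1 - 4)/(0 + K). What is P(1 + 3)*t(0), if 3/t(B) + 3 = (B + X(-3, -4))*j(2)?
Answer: 24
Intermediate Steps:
j(K) = -3/K
t(B) = 3/(3/2 - 3*B/2) (t(B) = 3/(-3 + (B - 3)*(-3/2)) = 3/(-3 + (-3 + B)*(-3*½)) = 3/(-3 + (-3 + B)*(-3/2)) = 3/(-3 + (9/2 - 3*B/2)) = 3/(3/2 - 3*B/2))
P(1 + 3)*t(0) = 12*(-2/(-1 + 0)) = 12*(-2/(-1)) = 12*(-2*(-1)) = 12*2 = 24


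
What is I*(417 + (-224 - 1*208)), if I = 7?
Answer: -105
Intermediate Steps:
I*(417 + (-224 - 1*208)) = 7*(417 + (-224 - 1*208)) = 7*(417 + (-224 - 208)) = 7*(417 - 432) = 7*(-15) = -105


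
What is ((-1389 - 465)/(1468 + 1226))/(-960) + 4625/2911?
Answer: 664819833/418252480 ≈ 1.5895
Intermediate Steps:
((-1389 - 465)/(1468 + 1226))/(-960) + 4625/2911 = -1854/2694*(-1/960) + 4625*(1/2911) = -1854*1/2694*(-1/960) + 4625/2911 = -309/449*(-1/960) + 4625/2911 = 103/143680 + 4625/2911 = 664819833/418252480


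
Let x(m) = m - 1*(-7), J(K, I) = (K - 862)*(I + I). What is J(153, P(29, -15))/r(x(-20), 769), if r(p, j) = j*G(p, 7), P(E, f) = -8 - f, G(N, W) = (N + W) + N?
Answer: 9926/14611 ≈ 0.67935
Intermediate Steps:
G(N, W) = W + 2*N
J(K, I) = 2*I*(-862 + K) (J(K, I) = (-862 + K)*(2*I) = 2*I*(-862 + K))
x(m) = 7 + m (x(m) = m + 7 = 7 + m)
r(p, j) = j*(7 + 2*p)
J(153, P(29, -15))/r(x(-20), 769) = (2*(-8 - 1*(-15))*(-862 + 153))/((769*(7 + 2*(7 - 20)))) = (2*(-8 + 15)*(-709))/((769*(7 + 2*(-13)))) = (2*7*(-709))/((769*(7 - 26))) = -9926/(769*(-19)) = -9926/(-14611) = -9926*(-1/14611) = 9926/14611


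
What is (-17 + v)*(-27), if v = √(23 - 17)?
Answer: 459 - 27*√6 ≈ 392.86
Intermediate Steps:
v = √6 ≈ 2.4495
(-17 + v)*(-27) = (-17 + √6)*(-27) = 459 - 27*√6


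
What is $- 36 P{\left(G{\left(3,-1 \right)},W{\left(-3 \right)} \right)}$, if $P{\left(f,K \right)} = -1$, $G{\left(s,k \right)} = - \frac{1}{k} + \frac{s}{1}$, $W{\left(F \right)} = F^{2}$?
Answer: $36$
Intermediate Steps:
$G{\left(s,k \right)} = s - \frac{1}{k}$ ($G{\left(s,k \right)} = - \frac{1}{k} + s 1 = - \frac{1}{k} + s = s - \frac{1}{k}$)
$- 36 P{\left(G{\left(3,-1 \right)},W{\left(-3 \right)} \right)} = \left(-36\right) \left(-1\right) = 36$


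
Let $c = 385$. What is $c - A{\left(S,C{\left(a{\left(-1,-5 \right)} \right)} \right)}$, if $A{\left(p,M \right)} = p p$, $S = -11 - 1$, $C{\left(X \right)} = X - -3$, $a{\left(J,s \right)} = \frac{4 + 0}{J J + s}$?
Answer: $241$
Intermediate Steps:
$a{\left(J,s \right)} = \frac{4}{s + J^{2}}$ ($a{\left(J,s \right)} = \frac{4}{J^{2} + s} = \frac{4}{s + J^{2}}$)
$C{\left(X \right)} = 3 + X$ ($C{\left(X \right)} = X + 3 = 3 + X$)
$S = -12$ ($S = -11 - 1 = -12$)
$A{\left(p,M \right)} = p^{2}$
$c - A{\left(S,C{\left(a{\left(-1,-5 \right)} \right)} \right)} = 385 - \left(-12\right)^{2} = 385 - 144 = 241$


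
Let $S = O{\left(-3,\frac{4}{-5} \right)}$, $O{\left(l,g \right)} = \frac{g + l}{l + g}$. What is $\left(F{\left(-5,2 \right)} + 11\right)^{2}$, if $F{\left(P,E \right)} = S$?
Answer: $144$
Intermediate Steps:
$O{\left(l,g \right)} = 1$ ($O{\left(l,g \right)} = \frac{g + l}{g + l} = 1$)
$S = 1$
$F{\left(P,E \right)} = 1$
$\left(F{\left(-5,2 \right)} + 11\right)^{2} = \left(1 + 11\right)^{2} = 12^{2} = 144$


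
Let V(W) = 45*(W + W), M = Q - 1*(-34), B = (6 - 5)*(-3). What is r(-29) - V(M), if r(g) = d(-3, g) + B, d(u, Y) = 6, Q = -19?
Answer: -1347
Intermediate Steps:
B = -3 (B = 1*(-3) = -3)
M = 15 (M = -19 - 1*(-34) = -19 + 34 = 15)
r(g) = 3 (r(g) = 6 - 3 = 3)
V(W) = 90*W (V(W) = 45*(2*W) = 90*W)
r(-29) - V(M) = 3 - 90*15 = 3 - 1*1350 = 3 - 1350 = -1347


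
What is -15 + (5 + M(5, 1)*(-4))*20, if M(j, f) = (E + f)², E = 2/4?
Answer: -95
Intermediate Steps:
E = ½ (E = 2*(¼) = ½ ≈ 0.50000)
M(j, f) = (½ + f)²
-15 + (5 + M(5, 1)*(-4))*20 = -15 + (5 + ((1 + 2*1)²/4)*(-4))*20 = -15 + (5 + ((1 + 2)²/4)*(-4))*20 = -15 + (5 + ((¼)*3²)*(-4))*20 = -15 + (5 + ((¼)*9)*(-4))*20 = -15 + (5 + (9/4)*(-4))*20 = -15 + (5 - 9)*20 = -15 - 4*20 = -15 - 80 = -95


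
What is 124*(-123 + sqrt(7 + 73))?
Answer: -15252 + 496*sqrt(5) ≈ -14143.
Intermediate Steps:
124*(-123 + sqrt(7 + 73)) = 124*(-123 + sqrt(80)) = 124*(-123 + 4*sqrt(5)) = -15252 + 496*sqrt(5)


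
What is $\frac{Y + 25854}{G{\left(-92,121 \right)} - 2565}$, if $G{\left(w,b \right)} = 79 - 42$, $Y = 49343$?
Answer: $- \frac{75197}{2528} \approx -29.746$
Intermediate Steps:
$G{\left(w,b \right)} = 37$
$\frac{Y + 25854}{G{\left(-92,121 \right)} - 2565} = \frac{49343 + 25854}{37 - 2565} = \frac{75197}{37 - 2565} = \frac{75197}{-2528} = 75197 \left(- \frac{1}{2528}\right) = - \frac{75197}{2528}$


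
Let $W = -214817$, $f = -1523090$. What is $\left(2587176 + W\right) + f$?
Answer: $849269$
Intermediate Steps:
$\left(2587176 + W\right) + f = \left(2587176 - 214817\right) - 1523090 = 2372359 - 1523090 = 849269$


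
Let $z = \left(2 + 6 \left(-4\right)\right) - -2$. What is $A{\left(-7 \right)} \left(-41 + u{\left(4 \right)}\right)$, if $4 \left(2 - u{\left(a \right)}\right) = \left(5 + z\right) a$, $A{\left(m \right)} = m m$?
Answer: $-1176$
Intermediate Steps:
$A{\left(m \right)} = m^{2}$
$z = -20$ ($z = \left(2 - 24\right) + 2 = -22 + 2 = -20$)
$u{\left(a \right)} = 2 + \frac{15 a}{4}$ ($u{\left(a \right)} = 2 - \frac{\left(5 - 20\right) a}{4} = 2 - \frac{\left(-15\right) a}{4} = 2 + \frac{15 a}{4}$)
$A{\left(-7 \right)} \left(-41 + u{\left(4 \right)}\right) = \left(-7\right)^{2} \left(-41 + \left(2 + \frac{15}{4} \cdot 4\right)\right) = 49 \left(-41 + \left(2 + 15\right)\right) = 49 \left(-41 + 17\right) = 49 \left(-24\right) = -1176$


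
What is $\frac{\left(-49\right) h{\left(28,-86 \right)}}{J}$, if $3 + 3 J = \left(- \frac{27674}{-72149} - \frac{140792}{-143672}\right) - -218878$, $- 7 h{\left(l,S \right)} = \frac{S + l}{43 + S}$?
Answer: $\frac{263031949873}{2032490555963401} \approx 0.00012941$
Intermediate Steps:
$h{\left(l,S \right)} = - \frac{S + l}{7 \left(43 + S\right)}$ ($h{\left(l,S \right)} = - \frac{\left(S + l\right) \frac{1}{43 + S}}{7} = - \frac{\frac{1}{43 + S} \left(S + l\right)}{7} = - \frac{S + l}{7 \left(43 + S\right)}$)
$J = \frac{94534444463414}{1295723891}$ ($J = -1 + \frac{\left(- \frac{27674}{-72149} - \frac{140792}{-143672}\right) - -218878}{3} = -1 + \frac{\left(\left(-27674\right) \left(- \frac{1}{72149}\right) - - \frac{17599}{17959}\right) + 218878}{3} = -1 + \frac{\left(\frac{27674}{72149} + \frac{17599}{17959}\right) + 218878}{3} = -1 + \frac{\frac{1766747617}{1295723891} + 218878}{3} = -1 + \frac{1}{3} \cdot \frac{283607220561915}{1295723891} = -1 + \frac{94535740187305}{1295723891} = \frac{94534444463414}{1295723891} \approx 72959.0$)
$\frac{\left(-49\right) h{\left(28,-86 \right)}}{J} = \frac{\left(-49\right) \frac{\left(-1\right) \left(-86\right) - 28}{7 \left(43 - 86\right)}}{\frac{94534444463414}{1295723891}} = - 49 \frac{86 - 28}{7 \left(-43\right)} \frac{1295723891}{94534444463414} = - 49 \cdot \frac{1}{7} \left(- \frac{1}{43}\right) 58 \cdot \frac{1295723891}{94534444463414} = \left(-49\right) \left(- \frac{58}{301}\right) \frac{1295723891}{94534444463414} = \frac{406}{43} \cdot \frac{1295723891}{94534444463414} = \frac{263031949873}{2032490555963401}$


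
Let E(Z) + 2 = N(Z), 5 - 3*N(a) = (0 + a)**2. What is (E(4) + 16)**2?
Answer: 961/9 ≈ 106.78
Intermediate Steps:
N(a) = 5/3 - a**2/3 (N(a) = 5/3 - (0 + a)**2/3 = 5/3 - a**2/3)
E(Z) = -1/3 - Z**2/3 (E(Z) = -2 + (5/3 - Z**2/3) = -1/3 - Z**2/3)
(E(4) + 16)**2 = ((-1/3 - 1/3*4**2) + 16)**2 = ((-1/3 - 1/3*16) + 16)**2 = ((-1/3 - 16/3) + 16)**2 = (-17/3 + 16)**2 = (31/3)**2 = 961/9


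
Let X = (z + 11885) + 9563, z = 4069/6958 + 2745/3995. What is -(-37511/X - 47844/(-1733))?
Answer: -5343804598292270/206653288693237 ≈ -25.859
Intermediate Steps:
z = 7071073/5559442 (z = 4069*(1/6958) + 2745*(1/3995) = 4069/6958 + 549/799 = 7071073/5559442 ≈ 1.2719)
X = 119245983089/5559442 (X = (7071073/5559442 + 11885) + 9563 = 66081039243/5559442 + 9563 = 119245983089/5559442 ≈ 21449.)
-(-37511/X - 47844/(-1733)) = -(-37511/119245983089/5559442 - 47844/(-1733)) = -(-37511*5559442/119245983089 - 47844*(-1/1733)) = -(-208540228862/119245983089 + 47844/1733) = -1*5343804598292270/206653288693237 = -5343804598292270/206653288693237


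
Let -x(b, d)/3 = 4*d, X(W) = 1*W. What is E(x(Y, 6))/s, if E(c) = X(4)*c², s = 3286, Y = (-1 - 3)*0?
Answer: 10368/1643 ≈ 6.3104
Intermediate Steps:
Y = 0 (Y = -4*0 = 0)
X(W) = W
x(b, d) = -12*d
E(c) = 4*c²
E(x(Y, 6))/s = (4*(-12*6)²)/3286 = (4*(-72)²)*(1/3286) = (4*5184)*(1/3286) = 20736*(1/3286) = 10368/1643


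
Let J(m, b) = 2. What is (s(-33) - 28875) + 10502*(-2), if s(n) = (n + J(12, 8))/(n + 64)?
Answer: -49880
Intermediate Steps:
s(n) = (2 + n)/(64 + n) (s(n) = (n + 2)/(n + 64) = (2 + n)/(64 + n))
(s(-33) - 28875) + 10502*(-2) = ((2 - 33)/(64 - 33) - 28875) + 10502*(-2) = (-31/31 - 28875) - 21004 = ((1/31)*(-31) - 28875) - 21004 = (-1 - 28875) - 21004 = -28876 - 21004 = -49880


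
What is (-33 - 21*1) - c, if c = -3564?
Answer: 3510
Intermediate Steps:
(-33 - 21*1) - c = (-33 - 21*1) - 1*(-3564) = (-33 - 21) + 3564 = -54 + 3564 = 3510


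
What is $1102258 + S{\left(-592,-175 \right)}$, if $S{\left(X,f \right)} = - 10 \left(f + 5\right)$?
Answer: $1103958$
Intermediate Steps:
$S{\left(X,f \right)} = -50 - 10 f$ ($S{\left(X,f \right)} = - 10 \left(5 + f\right) = -50 - 10 f$)
$1102258 + S{\left(-592,-175 \right)} = 1102258 - -1700 = 1102258 + \left(-50 + 1750\right) = 1102258 + 1700 = 1103958$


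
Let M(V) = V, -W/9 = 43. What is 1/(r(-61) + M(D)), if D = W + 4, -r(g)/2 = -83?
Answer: -1/217 ≈ -0.0046083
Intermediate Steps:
W = -387 (W = -9*43 = -387)
r(g) = 166 (r(g) = -2*(-83) = 166)
D = -383 (D = -387 + 4 = -383)
1/(r(-61) + M(D)) = 1/(166 - 383) = 1/(-217) = -1/217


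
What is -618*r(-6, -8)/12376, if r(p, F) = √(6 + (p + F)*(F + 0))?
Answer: -309*√118/6188 ≈ -0.54244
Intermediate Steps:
r(p, F) = √(6 + F*(F + p)) (r(p, F) = √(6 + (F + p)*F) = √(6 + F*(F + p)))
-618*r(-6, -8)/12376 = -618*√(6 + (-8)² - 8*(-6))/12376 = -618*√(6 + 64 + 48)*(1/12376) = -618*√118*(1/12376) = -309*√118/6188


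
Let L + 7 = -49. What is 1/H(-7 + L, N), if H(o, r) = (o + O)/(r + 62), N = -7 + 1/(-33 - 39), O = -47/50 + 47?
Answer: -98975/30492 ≈ -3.2459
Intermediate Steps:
O = 2303/50 (O = -47*1/50 + 47 = -47/50 + 47 = 2303/50 ≈ 46.060)
L = -56 (L = -7 - 49 = -56)
N = -505/72 (N = -7 + 1/(-72) = -7 - 1/72 = -505/72 ≈ -7.0139)
H(o, r) = (2303/50 + o)/(62 + r) (H(o, r) = (o + 2303/50)/(r + 62) = (2303/50 + o)/(62 + r))
1/H(-7 + L, N) = 1/((2303/50 + (-7 - 56))/(62 - 505/72)) = 1/((2303/50 - 63)/(3959/72)) = 1/((72/3959)*(-847/50)) = 1/(-30492/98975) = -98975/30492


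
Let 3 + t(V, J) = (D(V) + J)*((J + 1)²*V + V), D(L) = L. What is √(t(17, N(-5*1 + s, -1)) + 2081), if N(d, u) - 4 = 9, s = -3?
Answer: 2*√25637 ≈ 320.23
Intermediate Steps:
N(d, u) = 13 (N(d, u) = 4 + 9 = 13)
t(V, J) = -3 + (J + V)*(V + V*(1 + J)²) (t(V, J) = -3 + (V + J)*((J + 1)²*V + V) = -3 + (J + V)*((1 + J)²*V + V) = -3 + (J + V)*(V*(1 + J)² + V) = -3 + (J + V)*(V + V*(1 + J)²))
√(t(17, N(-5*1 + s, -1)) + 2081) = √((-3 + 17² + 13*17 + 17²*(1 + 13)² + 13*17*(1 + 13)²) + 2081) = √((-3 + 289 + 221 + 289*14² + 13*17*14²) + 2081) = √((-3 + 289 + 221 + 289*196 + 13*17*196) + 2081) = √((-3 + 289 + 221 + 56644 + 43316) + 2081) = √(100467 + 2081) = √102548 = 2*√25637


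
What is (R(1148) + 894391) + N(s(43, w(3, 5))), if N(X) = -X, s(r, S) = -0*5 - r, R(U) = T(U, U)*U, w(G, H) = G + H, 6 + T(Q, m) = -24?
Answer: 859994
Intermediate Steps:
T(Q, m) = -30 (T(Q, m) = -6 - 24 = -30)
R(U) = -30*U
s(r, S) = -r (s(r, S) = -7*0 - r = 0 - r = -r)
(R(1148) + 894391) + N(s(43, w(3, 5))) = (-30*1148 + 894391) - (-1)*43 = (-34440 + 894391) - 1*(-43) = 859951 + 43 = 859994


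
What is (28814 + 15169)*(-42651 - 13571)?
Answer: -2472812226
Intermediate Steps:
(28814 + 15169)*(-42651 - 13571) = 43983*(-56222) = -2472812226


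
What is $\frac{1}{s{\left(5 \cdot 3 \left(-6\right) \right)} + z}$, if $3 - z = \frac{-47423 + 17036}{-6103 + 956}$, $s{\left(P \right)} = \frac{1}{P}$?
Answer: $- \frac{463230}{1350287} \approx -0.34306$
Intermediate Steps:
$z = - \frac{14946}{5147}$ ($z = 3 - \frac{-47423 + 17036}{-6103 + 956} = 3 - - \frac{30387}{-5147} = 3 - \left(-30387\right) \left(- \frac{1}{5147}\right) = 3 - \frac{30387}{5147} = - \frac{14946}{5147} \approx -2.9038$)
$\frac{1}{s{\left(5 \cdot 3 \left(-6\right) \right)} + z} = \frac{1}{\frac{1}{5 \cdot 3 \left(-6\right)} - \frac{14946}{5147}} = \frac{1}{\frac{1}{15 \left(-6\right)} - \frac{14946}{5147}} = \frac{1}{\frac{1}{-90} - \frac{14946}{5147}} = \frac{1}{- \frac{1}{90} - \frac{14946}{5147}} = \frac{1}{- \frac{1350287}{463230}} = - \frac{463230}{1350287}$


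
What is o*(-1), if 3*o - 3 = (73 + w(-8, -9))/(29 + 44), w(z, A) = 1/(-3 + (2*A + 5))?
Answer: -1557/1168 ≈ -1.3330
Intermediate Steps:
w(z, A) = 1/(2 + 2*A) (w(z, A) = 1/(-3 + (5 + 2*A)) = 1/(2 + 2*A))
o = 1557/1168 (o = 1 + ((73 + 1/(2*(1 - 9)))/(29 + 44))/3 = 1 + ((73 + (1/2)/(-8))/73)/3 = 1 + ((73 + (1/2)*(-1/8))*(1/73))/3 = 1 + ((73 - 1/16)*(1/73))/3 = 1 + ((1167/16)*(1/73))/3 = 1 + (1/3)*(1167/1168) = 1 + 389/1168 = 1557/1168 ≈ 1.3330)
o*(-1) = (1557/1168)*(-1) = -1557/1168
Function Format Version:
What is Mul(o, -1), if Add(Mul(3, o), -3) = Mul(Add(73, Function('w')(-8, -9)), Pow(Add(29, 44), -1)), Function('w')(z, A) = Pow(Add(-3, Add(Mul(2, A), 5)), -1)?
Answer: Rational(-1557, 1168) ≈ -1.3330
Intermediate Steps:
Function('w')(z, A) = Pow(Add(2, Mul(2, A)), -1) (Function('w')(z, A) = Pow(Add(-3, Add(5, Mul(2, A))), -1) = Pow(Add(2, Mul(2, A)), -1))
o = Rational(1557, 1168) (o = Add(1, Mul(Rational(1, 3), Mul(Add(73, Mul(Rational(1, 2), Pow(Add(1, -9), -1))), Pow(Add(29, 44), -1)))) = Add(1, Mul(Rational(1, 3), Mul(Add(73, Mul(Rational(1, 2), Pow(-8, -1))), Pow(73, -1)))) = Add(1, Mul(Rational(1, 3), Mul(Add(73, Mul(Rational(1, 2), Rational(-1, 8))), Rational(1, 73)))) = Add(1, Mul(Rational(1, 3), Mul(Add(73, Rational(-1, 16)), Rational(1, 73)))) = Add(1, Mul(Rational(1, 3), Mul(Rational(1167, 16), Rational(1, 73)))) = Add(1, Mul(Rational(1, 3), Rational(1167, 1168))) = Add(1, Rational(389, 1168)) = Rational(1557, 1168) ≈ 1.3330)
Mul(o, -1) = Mul(Rational(1557, 1168), -1) = Rational(-1557, 1168)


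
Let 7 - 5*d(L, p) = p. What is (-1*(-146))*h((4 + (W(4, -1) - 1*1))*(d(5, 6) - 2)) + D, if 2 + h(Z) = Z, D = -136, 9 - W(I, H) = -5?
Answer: -24478/5 ≈ -4895.6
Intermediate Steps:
d(L, p) = 7/5 - p/5
W(I, H) = 14 (W(I, H) = 9 - 1*(-5) = 9 + 5 = 14)
h(Z) = -2 + Z
(-1*(-146))*h((4 + (W(4, -1) - 1*1))*(d(5, 6) - 2)) + D = (-1*(-146))*(-2 + (4 + (14 - 1*1))*((7/5 - ⅕*6) - 2)) - 136 = 146*(-2 + (4 + (14 - 1))*((7/5 - 6/5) - 2)) - 136 = 146*(-2 + (4 + 13)*(⅕ - 2)) - 136 = 146*(-2 + 17*(-9/5)) - 136 = 146*(-2 - 153/5) - 136 = 146*(-163/5) - 136 = -23798/5 - 136 = -24478/5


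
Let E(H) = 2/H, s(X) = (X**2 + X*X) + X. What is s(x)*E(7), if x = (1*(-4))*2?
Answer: 240/7 ≈ 34.286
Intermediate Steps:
x = -8 (x = -4*2 = -8)
s(X) = X + 2*X**2 (s(X) = (X**2 + X**2) + X = 2*X**2 + X = X + 2*X**2)
s(x)*E(7) = (-8*(1 + 2*(-8)))*(2/7) = (-8*(1 - 16))*(2*(1/7)) = -8*(-15)*(2/7) = 120*(2/7) = 240/7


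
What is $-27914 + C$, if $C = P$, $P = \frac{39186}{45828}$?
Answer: $- \frac{71066867}{2546} \approx -27913.0$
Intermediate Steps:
$P = \frac{2177}{2546}$ ($P = 39186 \cdot \frac{1}{45828} = \frac{2177}{2546} \approx 0.85507$)
$C = \frac{2177}{2546} \approx 0.85507$
$-27914 + C = -27914 + \frac{2177}{2546} = - \frac{71066867}{2546}$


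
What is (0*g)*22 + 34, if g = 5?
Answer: 34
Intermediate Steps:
(0*g)*22 + 34 = (0*5)*22 + 34 = 0*22 + 34 = 0 + 34 = 34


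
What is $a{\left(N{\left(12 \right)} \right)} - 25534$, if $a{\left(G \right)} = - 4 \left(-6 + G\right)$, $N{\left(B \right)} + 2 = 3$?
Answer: $-25514$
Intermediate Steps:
$N{\left(B \right)} = 1$ ($N{\left(B \right)} = -2 + 3 = 1$)
$a{\left(G \right)} = 24 - 4 G$
$a{\left(N{\left(12 \right)} \right)} - 25534 = \left(24 - 4\right) - 25534 = 20 - 25534 = -25514$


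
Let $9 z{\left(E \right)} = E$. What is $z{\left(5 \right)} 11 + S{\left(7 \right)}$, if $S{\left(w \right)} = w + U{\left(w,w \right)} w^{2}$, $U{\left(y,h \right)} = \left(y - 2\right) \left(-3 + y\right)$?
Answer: $\frac{8938}{9} \approx 993.11$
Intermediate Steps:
$U{\left(y,h \right)} = \left(-3 + y\right) \left(-2 + y\right)$ ($U{\left(y,h \right)} = \left(-2 + y\right) \left(-3 + y\right) = \left(-3 + y\right) \left(-2 + y\right)$)
$z{\left(E \right)} = \frac{E}{9}$
$S{\left(w \right)} = w + w^{2} \left(6 + w^{2} - 5 w\right)$ ($S{\left(w \right)} = w + \left(6 + w^{2} - 5 w\right) w^{2} = w + w^{2} \left(6 + w^{2} - 5 w\right)$)
$z{\left(5 \right)} 11 + S{\left(7 \right)} = \frac{1}{9} \cdot 5 \cdot 11 + 7 \left(1 + 7 \left(6 + 7^{2} - 35\right)\right) = \frac{5}{9} \cdot 11 + 7 \left(1 + 7 \left(6 + 49 - 35\right)\right) = \frac{55}{9} + 7 \left(1 + 7 \cdot 20\right) = \frac{55}{9} + 7 \left(1 + 140\right) = \frac{55}{9} + 7 \cdot 141 = \frac{55}{9} + 987 = \frac{8938}{9}$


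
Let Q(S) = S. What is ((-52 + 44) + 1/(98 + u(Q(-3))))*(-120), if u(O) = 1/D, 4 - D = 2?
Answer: 188880/197 ≈ 958.78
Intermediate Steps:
D = 2 (D = 4 - 1*2 = 4 - 2 = 2)
u(O) = ½ (u(O) = 1/2 = ½)
((-52 + 44) + 1/(98 + u(Q(-3))))*(-120) = ((-52 + 44) + 1/(98 + ½))*(-120) = (-8 + 1/(197/2))*(-120) = (-8 + 2/197)*(-120) = -1574/197*(-120) = 188880/197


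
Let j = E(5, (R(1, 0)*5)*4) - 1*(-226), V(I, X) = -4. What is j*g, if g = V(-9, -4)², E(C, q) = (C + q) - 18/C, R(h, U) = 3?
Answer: 22992/5 ≈ 4598.4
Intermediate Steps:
E(C, q) = C + q - 18/C
j = 1437/5 (j = (5 + (3*5)*4 - 18/5) - 1*(-226) = (5 + 15*4 - 18*⅕) + 226 = (5 + 60 - 18/5) + 226 = 307/5 + 226 = 1437/5 ≈ 287.40)
g = 16 (g = (-4)² = 16)
j*g = (1437/5)*16 = 22992/5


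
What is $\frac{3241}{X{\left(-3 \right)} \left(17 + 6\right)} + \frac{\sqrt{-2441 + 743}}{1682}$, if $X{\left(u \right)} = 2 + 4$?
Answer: $\frac{3241}{138} + \frac{i \sqrt{1698}}{1682} \approx 23.486 + 0.024499 i$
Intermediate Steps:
$X{\left(u \right)} = 6$
$\frac{3241}{X{\left(-3 \right)} \left(17 + 6\right)} + \frac{\sqrt{-2441 + 743}}{1682} = \frac{3241}{6 \left(17 + 6\right)} + \frac{\sqrt{-2441 + 743}}{1682} = \frac{3241}{6 \cdot 23} + \sqrt{-1698} \cdot \frac{1}{1682} = \frac{3241}{138} + i \sqrt{1698} \cdot \frac{1}{1682} = 3241 \cdot \frac{1}{138} + \frac{i \sqrt{1698}}{1682} = \frac{3241}{138} + \frac{i \sqrt{1698}}{1682}$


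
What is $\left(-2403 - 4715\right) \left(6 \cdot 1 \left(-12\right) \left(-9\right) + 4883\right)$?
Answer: $-39369658$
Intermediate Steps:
$\left(-2403 - 4715\right) \left(6 \cdot 1 \left(-12\right) \left(-9\right) + 4883\right) = - 7118 \left(6 \left(-12\right) \left(-9\right) + 4883\right) = - 7118 \left(\left(-72\right) \left(-9\right) + 4883\right) = - 7118 \left(648 + 4883\right) = \left(-7118\right) 5531 = -39369658$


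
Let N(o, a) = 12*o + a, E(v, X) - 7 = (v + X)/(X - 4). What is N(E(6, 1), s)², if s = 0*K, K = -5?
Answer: 3136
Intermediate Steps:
E(v, X) = 7 + (X + v)/(-4 + X) (E(v, X) = 7 + (v + X)/(X - 4) = 7 + (X + v)/(-4 + X))
s = 0 (s = 0*(-5) = 0)
N(o, a) = a + 12*o
N(E(6, 1), s)² = (0 + 12*((-28 + 6 + 8*1)/(-4 + 1)))² = (0 + 12*((-28 + 6 + 8)/(-3)))² = (0 + 12*(-⅓*(-14)))² = (0 + 12*(14/3))² = (0 + 56)² = 56² = 3136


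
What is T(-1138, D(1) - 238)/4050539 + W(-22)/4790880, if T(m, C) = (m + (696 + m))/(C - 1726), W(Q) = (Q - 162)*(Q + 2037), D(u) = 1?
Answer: -73699558240573/952332091403004 ≈ -0.077389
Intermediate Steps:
W(Q) = (-162 + Q)*(2037 + Q)
T(m, C) = (696 + 2*m)/(-1726 + C)
T(-1138, D(1) - 238)/4050539 + W(-22)/4790880 = (2*(348 - 1138)/(-1726 + (1 - 238)))/4050539 + (-329994 + (-22)² + 1875*(-22))/4790880 = (2*(-790)/(-1726 - 237))*(1/4050539) + (-329994 + 484 - 41250)*(1/4790880) = (2*(-790)/(-1963))*(1/4050539) - 370760*1/4790880 = (2*(-1/1963)*(-790))*(1/4050539) - 9269/119772 = (1580/1963)*(1/4050539) - 9269/119772 = 1580/7951208057 - 9269/119772 = -73699558240573/952332091403004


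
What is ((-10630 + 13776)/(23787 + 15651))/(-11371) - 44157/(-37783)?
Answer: 9901032808934/8471883691467 ≈ 1.1687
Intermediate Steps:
((-10630 + 13776)/(23787 + 15651))/(-11371) - 44157/(-37783) = (3146/39438)*(-1/11371) - 44157*(-1/37783) = (3146*(1/39438))*(-1/11371) + 44157/37783 = (1573/19719)*(-1/11371) + 44157/37783 = -1573/224224749 + 44157/37783 = 9901032808934/8471883691467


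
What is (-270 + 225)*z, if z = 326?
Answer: -14670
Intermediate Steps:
(-270 + 225)*z = (-270 + 225)*326 = -45*326 = -14670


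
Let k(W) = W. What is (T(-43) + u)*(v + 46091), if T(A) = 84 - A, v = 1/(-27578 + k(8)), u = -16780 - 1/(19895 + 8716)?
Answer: -17807358407741444/23200155 ≈ -7.6755e+8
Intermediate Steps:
u = -480092581/28611 (u = -16780 - 1/28611 = -480092581/28611 ≈ -16780.)
v = -1/27570 (v = 1/(-27578 + 8) = 1/(-27570) = -1/27570 ≈ -3.6271e-5)
(T(-43) + u)*(v + 46091) = ((84 - 1*(-43)) - 480092581/28611)*(-1/27570 + 46091) = ((84 + 43) - 480092581/28611)*(1270728869/27570) = (127 - 480092581/28611)*(1270728869/27570) = -476458984/28611*1270728869/27570 = -17807358407741444/23200155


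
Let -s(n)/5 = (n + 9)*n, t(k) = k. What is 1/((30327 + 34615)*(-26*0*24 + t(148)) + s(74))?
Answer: 1/9580706 ≈ 1.0438e-7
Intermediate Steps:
s(n) = -5*n*(9 + n) (s(n) = -5*(n + 9)*n = -5*(9 + n)*n = -5*n*(9 + n))
1/((30327 + 34615)*(-26*0*24 + t(148)) + s(74)) = 1/((30327 + 34615)*(-26*0*24 + 148) - 5*74*(9 + 74)) = 1/(64942*(0*24 + 148) - 5*74*83) = 1/(64942*(0 + 148) - 30710) = 1/(64942*148 - 30710) = 1/(9611416 - 30710) = 1/9580706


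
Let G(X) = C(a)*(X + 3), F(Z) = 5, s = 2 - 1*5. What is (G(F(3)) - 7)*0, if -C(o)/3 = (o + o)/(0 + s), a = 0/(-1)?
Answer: 0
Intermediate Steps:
s = -3 (s = 2 - 5 = -3)
a = 0 (a = 0*(-1) = 0)
C(o) = 2*o (C(o) = -3*(o + o)/(0 - 3) = -3*2*o/(-3) = -3*2*o*(-1)/3 = -(-2)*o = 2*o)
G(X) = 0 (G(X) = (2*0)*(X + 3) = 0*(3 + X) = 0)
(G(F(3)) - 7)*0 = (0 - 7)*0 = -7*0 = 0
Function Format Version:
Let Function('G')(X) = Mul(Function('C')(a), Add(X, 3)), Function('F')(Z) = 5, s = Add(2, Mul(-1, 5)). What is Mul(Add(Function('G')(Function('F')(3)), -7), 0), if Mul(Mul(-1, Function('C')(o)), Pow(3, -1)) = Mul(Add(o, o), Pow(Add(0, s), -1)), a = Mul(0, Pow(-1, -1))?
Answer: 0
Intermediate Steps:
s = -3 (s = Add(2, -5) = -3)
a = 0 (a = Mul(0, -1) = 0)
Function('C')(o) = Mul(2, o) (Function('C')(o) = Mul(-3, Mul(Add(o, o), Pow(Add(0, -3), -1))) = Mul(-3, Mul(Mul(2, o), Pow(-3, -1))) = Mul(-3, Mul(Mul(2, o), Rational(-1, 3))) = Mul(-3, Mul(Rational(-2, 3), o)) = Mul(2, o))
Function('G')(X) = 0 (Function('G')(X) = Mul(Mul(2, 0), Add(X, 3)) = Mul(0, Add(3, X)) = 0)
Mul(Add(Function('G')(Function('F')(3)), -7), 0) = Mul(Add(0, -7), 0) = Mul(-7, 0) = 0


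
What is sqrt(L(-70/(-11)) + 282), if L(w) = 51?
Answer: 3*sqrt(37) ≈ 18.248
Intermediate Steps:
sqrt(L(-70/(-11)) + 282) = sqrt(51 + 282) = sqrt(333) = 3*sqrt(37)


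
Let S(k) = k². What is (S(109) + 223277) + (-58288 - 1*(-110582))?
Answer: 287452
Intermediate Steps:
(S(109) + 223277) + (-58288 - 1*(-110582)) = (109² + 223277) + (-58288 - 1*(-110582)) = (11881 + 223277) + (-58288 + 110582) = 235158 + 52294 = 287452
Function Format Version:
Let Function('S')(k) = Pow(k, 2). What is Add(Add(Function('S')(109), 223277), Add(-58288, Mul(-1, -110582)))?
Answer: 287452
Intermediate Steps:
Add(Add(Function('S')(109), 223277), Add(-58288, Mul(-1, -110582))) = Add(Add(Pow(109, 2), 223277), Add(-58288, Mul(-1, -110582))) = Add(Add(11881, 223277), Add(-58288, 110582)) = Add(235158, 52294) = 287452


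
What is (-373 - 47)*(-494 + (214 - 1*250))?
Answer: 222600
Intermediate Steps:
(-373 - 47)*(-494 + (214 - 1*250)) = -420*(-494 + (214 - 250)) = -420*(-494 - 36) = -420*(-530) = 222600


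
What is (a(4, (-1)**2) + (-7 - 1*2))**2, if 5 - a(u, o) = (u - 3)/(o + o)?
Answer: 81/4 ≈ 20.250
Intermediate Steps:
a(u, o) = 5 - (-3 + u)/(2*o) (a(u, o) = 5 - (u - 3)/(o + o) = 5 - (-3 + u)/(2*o))
(a(4, (-1)**2) + (-7 - 1*2))**2 = ((3 - 1*4 + 10*(-1)**2)/(2*((-1)**2)) + (-7 - 1*2))**2 = ((1/2)*(3 - 4 + 10*1)/1 + (-7 - 2))**2 = ((1/2)*1*(3 - 4 + 10) - 9)**2 = ((1/2)*1*9 - 9)**2 = (9/2 - 9)**2 = (-9/2)**2 = 81/4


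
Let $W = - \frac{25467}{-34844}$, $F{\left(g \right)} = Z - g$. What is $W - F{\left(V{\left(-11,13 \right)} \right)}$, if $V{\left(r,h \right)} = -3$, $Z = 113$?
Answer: $- \frac{4016437}{34844} \approx -115.27$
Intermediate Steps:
$F{\left(g \right)} = 113 - g$
$W = \frac{25467}{34844}$ ($W = \left(-25467\right) \left(- \frac{1}{34844}\right) = \frac{25467}{34844} \approx 0.73089$)
$W - F{\left(V{\left(-11,13 \right)} \right)} = \frac{25467}{34844} - \left(113 - -3\right) = \frac{25467}{34844} - \left(113 + 3\right) = \frac{25467}{34844} - 116 = - \frac{4016437}{34844}$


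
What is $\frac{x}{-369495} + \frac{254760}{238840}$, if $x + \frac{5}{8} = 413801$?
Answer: $- \frac{19181777}{360204840} \approx -0.053252$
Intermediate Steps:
$x = \frac{3310403}{8}$ ($x = - \frac{5}{8} + 413801 = \frac{3310403}{8} \approx 4.138 \cdot 10^{5}$)
$\frac{x}{-369495} + \frac{254760}{238840} = \frac{3310403}{8 \left(-369495\right)} + \frac{254760}{238840} = \frac{3310403}{8} \left(- \frac{1}{369495}\right) + 254760 \cdot \frac{1}{238840} = - \frac{3310403}{2955960} + \frac{6369}{5971} = - \frac{19181777}{360204840}$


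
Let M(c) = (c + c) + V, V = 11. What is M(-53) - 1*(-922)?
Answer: 827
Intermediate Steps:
M(c) = 11 + 2*c (M(c) = (c + c) + 11 = 2*c + 11 = 11 + 2*c)
M(-53) - 1*(-922) = (11 + 2*(-53)) - 1*(-922) = (11 - 106) + 922 = -95 + 922 = 827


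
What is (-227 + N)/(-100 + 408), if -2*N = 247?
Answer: -701/616 ≈ -1.1380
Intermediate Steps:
N = -247/2 (N = -1/2*247 = -247/2 ≈ -123.50)
(-227 + N)/(-100 + 408) = (-227 - 247/2)/(-100 + 408) = -701/2/308 = -701/2*1/308 = -701/616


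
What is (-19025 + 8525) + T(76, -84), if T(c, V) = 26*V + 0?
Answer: -12684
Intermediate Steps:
T(c, V) = 26*V
(-19025 + 8525) + T(76, -84) = (-19025 + 8525) + 26*(-84) = -10500 - 2184 = -12684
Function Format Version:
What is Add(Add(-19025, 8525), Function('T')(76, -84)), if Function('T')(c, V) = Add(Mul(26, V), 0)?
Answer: -12684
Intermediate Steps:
Function('T')(c, V) = Mul(26, V)
Add(Add(-19025, 8525), Function('T')(76, -84)) = Add(Add(-19025, 8525), Mul(26, -84)) = Add(-10500, -2184) = -12684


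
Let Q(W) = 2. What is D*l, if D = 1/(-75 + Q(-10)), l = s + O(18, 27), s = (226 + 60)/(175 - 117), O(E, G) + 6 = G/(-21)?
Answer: 478/14819 ≈ 0.032256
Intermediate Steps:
O(E, G) = -6 - G/21 (O(E, G) = -6 + G/(-21) = -6 + G*(-1/21) = -6 - G/21)
s = 143/29 (s = 286/58 = 286*(1/58) = 143/29 ≈ 4.9310)
l = -478/203 (l = 143/29 + (-6 - 1/21*27) = 143/29 + (-6 - 9/7) = 143/29 - 51/7 = -478/203 ≈ -2.3547)
D = -1/73 (D = 1/(-75 + 2) = 1/(-73) = -1/73 ≈ -0.013699)
D*l = -1/73*(-478/203) = 478/14819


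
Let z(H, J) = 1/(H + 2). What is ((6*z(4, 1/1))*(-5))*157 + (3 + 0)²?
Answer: -776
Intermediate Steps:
z(H, J) = 1/(2 + H)
((6*z(4, 1/1))*(-5))*157 + (3 + 0)² = ((6/(2 + 4))*(-5))*157 + (3 + 0)² = ((6/6)*(-5))*157 + 3² = ((6*(⅙))*(-5))*157 + 9 = (1*(-5))*157 + 9 = -5*157 + 9 = -785 + 9 = -776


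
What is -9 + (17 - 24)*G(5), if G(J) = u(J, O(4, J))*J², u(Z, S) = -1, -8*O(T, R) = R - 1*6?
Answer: 166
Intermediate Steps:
O(T, R) = ¾ - R/8 (O(T, R) = -(R - 1*6)/8 = -(R - 6)/8 = -(-6 + R)/8 = ¾ - R/8)
G(J) = -J²
-9 + (17 - 24)*G(5) = -9 + (17 - 24)*(-1*5²) = -9 - (-7)*25 = -9 - 7*(-25) = -9 + 175 = 166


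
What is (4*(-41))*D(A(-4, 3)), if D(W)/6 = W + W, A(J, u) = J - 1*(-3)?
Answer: 1968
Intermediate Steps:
A(J, u) = 3 + J (A(J, u) = J + 3 = 3 + J)
D(W) = 12*W (D(W) = 6*(W + W) = 6*(2*W) = 12*W)
(4*(-41))*D(A(-4, 3)) = (4*(-41))*(12*(3 - 4)) = -1968*(-1) = -164*(-12) = 1968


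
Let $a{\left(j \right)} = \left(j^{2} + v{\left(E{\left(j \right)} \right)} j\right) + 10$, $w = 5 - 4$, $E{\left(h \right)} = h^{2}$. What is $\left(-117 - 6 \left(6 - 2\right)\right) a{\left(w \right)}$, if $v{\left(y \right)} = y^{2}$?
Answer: $-1692$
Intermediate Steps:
$w = 1$
$a{\left(j \right)} = 10 + j^{2} + j^{5}$ ($a{\left(j \right)} = \left(j^{2} + \left(j^{2}\right)^{2} j\right) + 10 = \left(j^{2} + j^{4} j\right) + 10 = \left(j^{2} + j^{5}\right) + 10 = 10 + j^{2} + j^{5}$)
$\left(-117 - 6 \left(6 - 2\right)\right) a{\left(w \right)} = \left(-117 - 6 \left(6 - 2\right)\right) \left(10 + 1^{2} + 1^{5}\right) = \left(-117 - 24\right) \left(10 + 1 + 1\right) = \left(-117 - 24\right) 12 = \left(-141\right) 12 = -1692$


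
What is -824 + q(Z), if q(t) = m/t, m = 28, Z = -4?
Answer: -831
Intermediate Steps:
q(t) = 28/t
-824 + q(Z) = -824 + 28/(-4) = -824 + 28*(-¼) = -824 - 7 = -831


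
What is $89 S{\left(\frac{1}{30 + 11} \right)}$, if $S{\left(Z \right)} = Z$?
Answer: $\frac{89}{41} \approx 2.1707$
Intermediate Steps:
$89 S{\left(\frac{1}{30 + 11} \right)} = \frac{89}{30 + 11} = \frac{89}{41}$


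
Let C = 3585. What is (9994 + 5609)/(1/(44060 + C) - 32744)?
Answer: -35400235/74289899 ≈ -0.47651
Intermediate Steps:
(9994 + 5609)/(1/(44060 + C) - 32744) = (9994 + 5609)/(1/(44060 + 3585) - 32744) = 15603/(1/47645 - 32744) = 15603/(-1560087879/47645) = 15603*(-47645/1560087879) = -35400235/74289899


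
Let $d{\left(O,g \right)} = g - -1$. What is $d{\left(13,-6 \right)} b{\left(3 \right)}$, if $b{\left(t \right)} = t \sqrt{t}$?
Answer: $- 15 \sqrt{3} \approx -25.981$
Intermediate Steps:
$d{\left(O,g \right)} = 1 + g$ ($d{\left(O,g \right)} = g + 1 = 1 + g$)
$b{\left(t \right)} = t^{\frac{3}{2}}$
$d{\left(13,-6 \right)} b{\left(3 \right)} = \left(1 - 6\right) 3^{\frac{3}{2}} = - 5 \cdot 3 \sqrt{3} = - 15 \sqrt{3}$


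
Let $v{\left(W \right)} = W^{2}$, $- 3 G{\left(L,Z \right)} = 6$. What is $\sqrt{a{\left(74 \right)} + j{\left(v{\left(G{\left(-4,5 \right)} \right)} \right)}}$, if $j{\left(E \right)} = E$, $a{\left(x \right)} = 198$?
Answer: $\sqrt{202} \approx 14.213$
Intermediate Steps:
$G{\left(L,Z \right)} = -2$ ($G{\left(L,Z \right)} = \left(- \frac{1}{3}\right) 6 = -2$)
$\sqrt{a{\left(74 \right)} + j{\left(v{\left(G{\left(-4,5 \right)} \right)} \right)}} = \sqrt{198 + \left(-2\right)^{2}} = \sqrt{198 + 4} = \sqrt{202}$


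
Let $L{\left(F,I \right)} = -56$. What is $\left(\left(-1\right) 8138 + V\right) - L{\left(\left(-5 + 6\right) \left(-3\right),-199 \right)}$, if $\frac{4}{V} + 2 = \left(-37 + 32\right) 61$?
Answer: $- \frac{2481178}{307} \approx -8082.0$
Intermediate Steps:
$V = - \frac{4}{307}$ ($V = \frac{4}{-2 + \left(-37 + 32\right) 61} = \frac{4}{-2 - 305} = \frac{4}{-307} = 4 \left(- \frac{1}{307}\right) = - \frac{4}{307} \approx -0.013029$)
$\left(\left(-1\right) 8138 + V\right) - L{\left(\left(-5 + 6\right) \left(-3\right),-199 \right)} = \left(\left(-1\right) 8138 - \frac{4}{307}\right) - -56 = \left(-8138 - \frac{4}{307}\right) + 56 = - \frac{2498370}{307} + 56 = - \frac{2481178}{307}$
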